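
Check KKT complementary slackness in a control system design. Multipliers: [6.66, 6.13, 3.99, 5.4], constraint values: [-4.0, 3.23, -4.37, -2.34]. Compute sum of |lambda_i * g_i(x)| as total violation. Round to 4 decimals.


KKT complementary slackness check:
lambda_1 * g_1 = 6.66 * -4.0 = -26.64
lambda_2 * g_2 = 6.13 * 3.23 = 19.7999
lambda_3 * g_3 = 3.99 * -4.37 = -17.4363
lambda_4 * g_4 = 5.4 * -2.34 = -12.636
Total violation = 26.64 + 19.7999 + 17.4363 + 12.636 = 76.5122


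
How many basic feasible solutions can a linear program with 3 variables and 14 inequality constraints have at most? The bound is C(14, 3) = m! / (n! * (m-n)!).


Each vertex corresponds to some choice of n active constraints out of m, so the number of vertices is at most C(m, n) = m! / (n!(m-n)!).
m = 14, n = 3
Numerator: 14 * 13 * 12
Denominator: 3! = 6
C(14, 3) = 364


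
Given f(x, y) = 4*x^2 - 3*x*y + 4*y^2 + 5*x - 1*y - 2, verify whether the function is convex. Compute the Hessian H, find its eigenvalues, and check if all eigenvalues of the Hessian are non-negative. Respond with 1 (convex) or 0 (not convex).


The Hessian of f(x,y) = 4*x^2 - 3*x*y + 4*y^2 + 5*x - 1*y - 2 is:
H = [[8, -3], [-3, 8]]
Trace = 8 + 8 = 16
Determinant = 8*8 - (-3)^2 = 55
Discriminant = (16)^2 - 4*55 = 36.0
Eigenvalues: lambda_1 = 5.0, lambda_2 = 11.0
The function is convex.

1


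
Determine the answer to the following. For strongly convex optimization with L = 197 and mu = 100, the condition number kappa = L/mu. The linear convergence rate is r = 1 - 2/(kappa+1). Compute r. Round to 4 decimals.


Step 1: Compute the condition number.
kappa = L/mu = 197/100 = 1.97
Step 2: Compute the convergence rate.
r = 1 - 2/(kappa + 1) = 1 - 2*mu/(L + mu) = (L - mu)/(L + mu) = 97/297 = 0.3266


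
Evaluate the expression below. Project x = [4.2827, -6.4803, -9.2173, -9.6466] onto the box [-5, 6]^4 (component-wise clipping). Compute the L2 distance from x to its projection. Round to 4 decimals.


Project each component onto [-5, 6].
clip(4.2827) = 4.2827, clip(-6.4803) = -5.0, clip(-9.2173) = -5.0, clip(-9.6466) = -5.0
Projection = [4.2827, -5.0, -5.0, -5.0]
Squared diffs: [0.0, 2.1913, 17.7856, 21.5909]
Distance = sqrt(41.5678) = 6.4473


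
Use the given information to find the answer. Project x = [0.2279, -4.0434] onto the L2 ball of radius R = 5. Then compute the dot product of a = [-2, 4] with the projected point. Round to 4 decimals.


Step 1: Compute ||x|| (intermediates to 6 decimals).
||x|| = sqrt(0.2279^2 + (-4.0434)^2) = 4.049818
Step 2: Project.
Since ||x|| <= R, proj = x (no scaling needed).
proj(x) = [0.2279, -4.0434]
Step 3: Dot product.
a^T * proj(x) = -2*0.2279 + 4*(-4.0434) = -16.6294


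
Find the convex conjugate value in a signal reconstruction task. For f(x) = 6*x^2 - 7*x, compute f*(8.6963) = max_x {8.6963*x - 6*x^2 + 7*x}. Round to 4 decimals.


f*(y) = sup_x {y*x - a*x^2 - b*x} = sup_x {(y-b)*x - a*x^2}
FOC: (y - b) - 2a*x = 0 => x* = (y - b)/(2a)
x* = (8.6963 + 7)/(2*6) = 1.308
f*(8.6963) = (y-b)^2/(4a) = (8.6963 + 7)^2/(4*6)
= 246.3738/24 = 10.2656


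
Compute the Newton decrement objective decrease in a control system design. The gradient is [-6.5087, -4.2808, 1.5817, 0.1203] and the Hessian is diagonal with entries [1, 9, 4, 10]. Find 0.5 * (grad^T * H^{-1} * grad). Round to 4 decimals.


Step 1: H is diagonal, so H^(-1) * g = [-6.5087, -0.4756, 0.3954, 0.012].
Step 2: g^T H^(-1) g = sum_i g_i^2 / H_ii
  = (-6.5087)^2/1 + (-4.2808)^2/9 + (1.5817)^2/4 + (0.1203)^2/10
  = 42.3632 + 2.0361 + 0.6254 + 0.0014 = 45.0262
Step 3: Objective decrease = 0.5 * g^T H^(-1) g = 22.5131


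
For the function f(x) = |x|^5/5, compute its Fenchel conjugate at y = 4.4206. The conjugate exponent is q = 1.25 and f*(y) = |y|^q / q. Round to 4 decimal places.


The conjugate exponent q satisfies 1/p + 1/q = 1.
p = 5, so q = 5/(5 - 1) = 1.25
|y|^q = 4.4206^1.25 = 6.4099
f*(4.4206) = 6.4099 / 1.25 = 5.1279


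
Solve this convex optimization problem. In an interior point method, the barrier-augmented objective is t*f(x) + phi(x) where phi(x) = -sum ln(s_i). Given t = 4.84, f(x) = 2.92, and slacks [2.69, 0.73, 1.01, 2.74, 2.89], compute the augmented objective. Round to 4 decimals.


Step 1: Compute log-barrier.
ln values: [0.9895, -0.3147, 0.01, 1.008, 1.0613]
phi = -(0.9895 - 0.3147 + 0.01 + 1.008 + 1.0613) = -2.754
Step 2: Compute augmented objective.
t*f(x) = 4.84*2.92 = 14.1328
Total = 14.1328 - 2.754 = 11.3788


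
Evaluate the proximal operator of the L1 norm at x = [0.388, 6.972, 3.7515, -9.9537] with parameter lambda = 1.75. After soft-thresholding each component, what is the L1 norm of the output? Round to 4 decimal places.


Soft-thresholding with lambda = 1.75:
prox(0.388) = sign(0.388)*max(|0.388| - 1.75, 0) = 0.0
prox(6.972) = sign(6.972)*max(|6.972| - 1.75, 0) = 5.222
prox(3.7515) = sign(3.7515)*max(|3.7515| - 1.75, 0) = 2.0015
prox(-9.9537) = sign(-9.9537)*max(|-9.9537| - 1.75, 0) = -8.2037
prox(x) = [0.0, 5.222, 2.0015, -8.2037]
||prox(x)||_1 = 0.0 + 5.222 + 2.0015 + 8.2037 = 15.4272


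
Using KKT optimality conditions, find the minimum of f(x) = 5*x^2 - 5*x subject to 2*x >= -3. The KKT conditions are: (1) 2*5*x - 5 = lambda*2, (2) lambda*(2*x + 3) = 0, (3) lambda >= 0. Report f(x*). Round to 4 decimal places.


Step 1: Try lambda = 0 (constraint inactive).
Stationarity: 2*5*x - 5 = 0
x* = 5/(2*5) = 0.5
Check constraint: 2*0.5 = 1.0 >= -3 -- satisfied.
Step 2: Compute optimal value.
f(x*) = 5*0.5^2 - 5*0.5 = -1.25


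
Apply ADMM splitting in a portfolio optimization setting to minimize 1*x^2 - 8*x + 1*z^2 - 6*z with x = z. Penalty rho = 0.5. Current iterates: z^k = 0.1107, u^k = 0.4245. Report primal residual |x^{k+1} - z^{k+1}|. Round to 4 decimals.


ADMM iteration with rho = 0.5, z^k = 0.1107, u^k = 0.4245
Step 1: x-update.
Minimize 1*x^2 - 8*x + (0.5/2)*(x - 0.1107 + 0.4245)^2
FOC: (2*1 + 0.5)*x = 8 + 0.5*(0.1107 - 0.4245)
x^{k+1} = 3.1372
Step 2: z-update.
Minimize 1*z^2 - 6*z + (0.5/2)*(3.1372 - z + 0.4245)^2
FOC: (2*1 + 0.5)*z = 6 + 0.5*(3.1372 + 0.4245)
z^{k+1} = 3.1123
Step 3: u-update.
u^{k+1} = 0.4245 + 3.1372 - 3.1123 = 0.4494
Step 4: Primal residual = |3.1372 - 3.1123| = 0.0249


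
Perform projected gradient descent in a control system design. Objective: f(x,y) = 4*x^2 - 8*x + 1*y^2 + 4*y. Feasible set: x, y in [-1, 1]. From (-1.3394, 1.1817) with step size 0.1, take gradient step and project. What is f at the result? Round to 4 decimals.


Step 1: Compute gradient at (-1.3394, 1.1817).
grad_x = 2*4*-1.3394 - 8 = -18.7152
grad_y = 2*1*1.1817 + 4 = 6.3634
Step 2: Gradient step.
x_raw = -1.3394 - 0.1*-18.7152 = 0.5321
y_raw = 1.1817 - 0.1*6.3634 = 0.5454
Step 3: Project onto [-1, 1].
x_proj = clip(0.5321) = 0.5321
y_proj = clip(0.5454) = 0.5454
Step 4: Evaluate f.
f(0.5321, 0.5454) = -0.6455


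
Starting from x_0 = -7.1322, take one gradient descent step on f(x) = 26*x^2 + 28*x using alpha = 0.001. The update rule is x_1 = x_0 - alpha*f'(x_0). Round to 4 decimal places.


We compute the gradient at x_0 and apply the update.
f'(x) = 52*x + 28
f'(-7.1322) = 52*-7.1322 + 28 = -342.8744
x_1 = -7.1322 - 0.001*-342.8744 = -6.7893


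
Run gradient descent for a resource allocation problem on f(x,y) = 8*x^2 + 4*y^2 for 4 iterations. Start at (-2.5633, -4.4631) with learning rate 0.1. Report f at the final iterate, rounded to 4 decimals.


Gradient descent on f(x,y) = 8*x^2 + 4*y^2.
Starting point: (-2.5633, -4.4631), alpha = 0.1
Step 1: grad_x = 2*8*-2.5633 = -41.0128, grad_y = 2*4*-4.4631 = -35.7048
  x_1 = -2.5633 - 0.1*-41.0128 = 1.538
  y_1 = -4.4631 - 0.1*-35.7048 = -0.8926
Step 2: grad_x = 2*8*1.538 = 24.6077, grad_y = 2*4*-0.8926 = -7.141
  x_2 = 1.538 - 0.1*24.6077 = -0.9228
  y_2 = -0.8926 - 0.1*-7.141 = -0.1785
Step 3: grad_x = 2*8*-0.9228 = -14.7646, grad_y = 2*4*-0.1785 = -1.4282
  x_3 = -0.9228 - 0.1*-14.7646 = 0.5537
  y_3 = -0.1785 - 0.1*-1.4282 = -0.0357
Step 4: grad_x = 2*8*0.5537 = 8.8588, grad_y = 2*4*-0.0357 = -0.2856
  x_4 = 0.5537 - 0.1*8.8588 = -0.3322
  y_4 = -0.0357 - 0.1*-0.2856 = -0.0071
f(-0.3322, -0.0071) = 8*(-0.3322)^2 + 4*(-0.0071)^2 = 0.8831


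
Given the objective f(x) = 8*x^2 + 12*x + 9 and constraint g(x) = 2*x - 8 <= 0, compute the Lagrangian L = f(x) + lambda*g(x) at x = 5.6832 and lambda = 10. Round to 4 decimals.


Step 1: Evaluate f(x).
f(5.6832) = 8*5.6832^2 + 12*5.6832 + 9 = 335.5885
Step 2: Evaluate g(x).
g(5.6832) = 2*5.6832 - 8 = 3.3664
Step 3: Compute Lagrangian.
L = 335.5885 + 10*3.3664 = 369.2525


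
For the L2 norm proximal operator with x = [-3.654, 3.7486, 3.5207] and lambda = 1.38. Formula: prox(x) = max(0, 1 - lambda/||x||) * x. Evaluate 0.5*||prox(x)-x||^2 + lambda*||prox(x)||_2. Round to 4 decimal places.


Step 1: Compute ||x||.
||x|| = 6.3086
Step 2: Compute scaling factor.
scale = max(0, 1 - 1.38/6.3086) = 0.7813
Step 3: prox(x) = [-2.8547, 2.9286, 2.7506]
||prox(x)|| = 4.9286
Step 4: Proximal objective.
0.5*||prox-x||^2 = 0.9522
lambda*||prox|| = 6.8015
Total = 7.7537


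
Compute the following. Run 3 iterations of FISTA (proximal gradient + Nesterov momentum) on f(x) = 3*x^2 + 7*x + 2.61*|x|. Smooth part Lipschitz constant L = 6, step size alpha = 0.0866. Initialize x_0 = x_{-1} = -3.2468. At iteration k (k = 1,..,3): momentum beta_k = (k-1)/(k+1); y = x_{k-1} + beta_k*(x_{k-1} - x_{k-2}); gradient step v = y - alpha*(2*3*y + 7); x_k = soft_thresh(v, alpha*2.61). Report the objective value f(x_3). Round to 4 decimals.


FISTA on f(x) = 3*x^2 + 7*x + 2.61*|x|
L = 6, alpha = 0.0866
Iteration 1: beta = 0.0, y = -3.2468 + 0.0*(-3.2468 + 3.2468) = -3.2468
  grad(y) = -12.4808, v = y - alpha*grad = -2.166
  prox(v) = soft_thresh(-2.166, 0.226) = -1.9399
Iteration 2: beta = 0.3333, y = -1.9399 + 0.3333*(-1.9399 + 3.2468) = -1.5043
  grad(y) = -2.0259, v = y - alpha*grad = -1.3289
  prox(v) = soft_thresh(-1.3289, 0.226) = -1.1028
Iteration 3: beta = 0.5, y = -1.1028 + 0.5*(-1.1028 + 1.9399) = -0.6843
  grad(y) = 2.8942, v = y - alpha*grad = -0.9349
  prox(v) = soft_thresh(-0.9349, 0.226) = -0.7089
f(x_3) = 3*(-0.7089)^2 + 7*(-0.7089) + 2.61*|-0.7089| = -1.6045


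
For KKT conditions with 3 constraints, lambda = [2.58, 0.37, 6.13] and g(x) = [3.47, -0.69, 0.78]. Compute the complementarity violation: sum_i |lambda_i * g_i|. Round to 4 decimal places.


KKT complementary slackness check:
lambda_1 * g_1 = 2.58 * 3.47 = 8.9526
lambda_2 * g_2 = 0.37 * -0.69 = -0.2553
lambda_3 * g_3 = 6.13 * 0.78 = 4.7814
Total violation = 8.9526 + 0.2553 + 4.7814 = 13.9893


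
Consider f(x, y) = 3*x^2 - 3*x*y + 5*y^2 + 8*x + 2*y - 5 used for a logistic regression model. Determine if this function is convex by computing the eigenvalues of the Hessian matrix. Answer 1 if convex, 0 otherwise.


The Hessian of f(x,y) = 3*x^2 - 3*x*y + 5*y^2 + 8*x + 2*y - 5 is:
H = [[6, -3], [-3, 10]]
Trace = 6 + 10 = 16
Determinant = 6*10 - (-3)^2 = 51
Discriminant = (16)^2 - 4*51 = 52.0
Eigenvalues: lambda_1 = 4.3944, lambda_2 = 11.6056
The function is convex.

1


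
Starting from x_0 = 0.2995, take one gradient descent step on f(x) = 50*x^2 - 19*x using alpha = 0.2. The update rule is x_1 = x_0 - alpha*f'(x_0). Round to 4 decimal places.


We compute the gradient at x_0 and apply the update.
f'(x) = 100*x - 19
f'(0.2995) = 100*0.2995 - 19 = 10.95
x_1 = 0.2995 - 0.2*10.95 = -1.8905


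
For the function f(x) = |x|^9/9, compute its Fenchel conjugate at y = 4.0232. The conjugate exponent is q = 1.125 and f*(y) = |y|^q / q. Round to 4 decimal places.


The conjugate exponent q satisfies 1/p + 1/q = 1.
p = 9, so q = 9/(9 - 1) = 1.125
|y|^q = 4.0232^1.125 = 4.7879
f*(4.0232) = 4.7879 / 1.125 = 4.2559


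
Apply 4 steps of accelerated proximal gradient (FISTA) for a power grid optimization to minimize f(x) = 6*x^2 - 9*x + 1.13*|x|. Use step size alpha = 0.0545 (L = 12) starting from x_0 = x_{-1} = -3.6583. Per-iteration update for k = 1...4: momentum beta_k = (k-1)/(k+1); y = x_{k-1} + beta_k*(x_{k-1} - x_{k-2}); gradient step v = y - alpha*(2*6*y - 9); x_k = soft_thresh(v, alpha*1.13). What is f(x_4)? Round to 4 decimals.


FISTA on f(x) = 6*x^2 - 9*x + 1.13*|x|
L = 12, alpha = 0.0545
Iteration 1: beta = 0.0, y = -3.6583 + 0.0*(-3.6583 + 3.6583) = -3.6583
  grad(y) = -52.8996, v = y - alpha*grad = -0.7753
  prox(v) = soft_thresh(-0.7753, 0.0616) = -0.7137
Iteration 2: beta = 0.3333, y = -0.7137 + 0.3333*(-0.7137 + 3.6583) = 0.2679
  grad(y) = -5.7858, v = y - alpha*grad = 0.5832
  prox(v) = soft_thresh(0.5832, 0.0616) = 0.5216
Iteration 3: beta = 0.5, y = 0.5216 + 0.5*(0.5216 + 0.7137) = 1.1392
  grad(y) = 4.6708, v = y - alpha*grad = 0.8847
  prox(v) = soft_thresh(0.8847, 0.0616) = 0.8231
Iteration 4: beta = 0.6, y = 0.8231 + 0.6*(0.8231 - 0.5216) = 1.004
  grad(y) = 3.0478, v = y - alpha*grad = 0.8379
  prox(v) = soft_thresh(0.8379, 0.0616) = 0.7763
f(x_4) = 6*0.7763^2 - 9*0.7763 + 1.13*|0.7763| = -2.4936


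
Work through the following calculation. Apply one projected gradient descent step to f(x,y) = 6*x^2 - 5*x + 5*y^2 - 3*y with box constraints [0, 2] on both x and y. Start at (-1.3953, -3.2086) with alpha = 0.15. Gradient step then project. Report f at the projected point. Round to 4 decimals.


Step 1: Compute gradient at (-1.3953, -3.2086).
grad_x = 2*6*-1.3953 - 5 = -21.7436
grad_y = 2*5*-3.2086 - 3 = -35.086
Step 2: Gradient step.
x_raw = -1.3953 - 0.15*-21.7436 = 1.8662
y_raw = -3.2086 - 0.15*-35.086 = 2.0543
Step 3: Project onto [0, 2].
x_proj = clip(1.8662) = 1.8662
y_proj = clip(2.0543) = 2.0
Step 4: Evaluate f.
f(1.8662, 2.0) = 25.5659


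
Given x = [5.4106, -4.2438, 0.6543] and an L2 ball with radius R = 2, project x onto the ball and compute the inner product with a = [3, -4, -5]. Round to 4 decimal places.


Step 1: Compute ||x|| (intermediates to 6 decimals).
||x|| = sqrt(5.4106^2 + (-4.2438)^2 + 0.6543^2) = 6.907426
Step 2: Project.
Since ||x|| > R, scale = R/||x|| = 2/6.907426 = 0.289543, proj(x) = scale * x
proj(x) = [1.566601, -1.228763, 0.189448]
Step 3: Dot product.
a^T * proj(x) = 3*1.566601 - 4*(-1.228763) - 5*0.189448 = 8.6676


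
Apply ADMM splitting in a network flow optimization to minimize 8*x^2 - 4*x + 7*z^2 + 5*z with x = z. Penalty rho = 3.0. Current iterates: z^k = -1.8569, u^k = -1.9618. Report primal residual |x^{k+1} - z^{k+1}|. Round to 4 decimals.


ADMM iteration with rho = 3.0, z^k = -1.8569, u^k = -1.9618
Step 1: x-update.
Minimize 8*x^2 - 4*x + (3.0/2)*(x + 1.8569 - 1.9618)^2
FOC: (2*8 + 3.0)*x = 4 + 3.0*(-1.8569 + 1.9618)
x^{k+1} = 0.2271
Step 2: z-update.
Minimize 7*z^2 + 5*z + (3.0/2)*(0.2271 - z - 1.9618)^2
FOC: (2*7 + 3.0)*z = -5 + 3.0*(0.2271 - 1.9618)
z^{k+1} = -0.6002
Step 3: u-update.
u^{k+1} = -1.9618 + 0.2271 + 0.6002 = -1.1345
Step 4: Primal residual = |0.2271 + 0.6002| = 0.8273


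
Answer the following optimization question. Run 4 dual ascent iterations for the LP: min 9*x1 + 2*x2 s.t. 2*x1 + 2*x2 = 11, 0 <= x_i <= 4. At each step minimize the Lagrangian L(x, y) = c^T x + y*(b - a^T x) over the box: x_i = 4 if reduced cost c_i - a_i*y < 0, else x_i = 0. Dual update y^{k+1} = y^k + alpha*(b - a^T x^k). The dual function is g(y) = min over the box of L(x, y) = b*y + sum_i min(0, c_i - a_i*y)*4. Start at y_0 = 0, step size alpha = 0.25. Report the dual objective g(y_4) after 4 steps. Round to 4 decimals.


Dual ascent for LP: min 9*x1 + 2*x2, 2*x1 + 2*x2 = 11, 0 <= x_i <= 4
Step 1: y^k = 0.0, reduced costs: (9.0, 2.0)
  x^k = (0.0, 0.0), subgradient = b - a^T x = 11.0
  y^{k+1} = 0.0 + 0.25*11.0 = 2.75
Step 2: y^k = 2.75, reduced costs: (3.5, -3.5)
  x^k = (0.0, 4.0), subgradient = b - a^T x = 3.0
  y^{k+1} = 2.75 + 0.25*3.0 = 3.5
Step 3: y^k = 3.5, reduced costs: (2.0, -5.0)
  x^k = (0.0, 4.0), subgradient = b - a^T x = 3.0
  y^{k+1} = 3.5 + 0.25*3.0 = 4.25
Step 4: y^k = 4.25, reduced costs: (0.5, -6.5)
  x^k = (0.0, 4.0), subgradient = b - a^T x = 3.0
  y^{k+1} = 4.25 + 0.25*3.0 = 5.0
Dual objective at y_4 = 5.0: reduced costs (-1.0, -8.0), box minimizer x = (4.0, 4.0)
g(y_4) = b*y + (c1 - a1*y)*x1 + (c2 - a2*y)*x2 = 11*5.0 + (-1.0)*4.0 + (-8.0)*4.0 = 55.0 - 4.0 - 32.0 = 19.0


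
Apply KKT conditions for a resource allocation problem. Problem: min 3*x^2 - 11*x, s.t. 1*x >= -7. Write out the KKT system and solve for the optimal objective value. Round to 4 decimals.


Step 1: Try lambda = 0 (constraint inactive).
Stationarity: 2*3*x - 11 = 0
x* = 11/(2*3) = 11/6 = 1.8333 (rounded; the exact value 11/6 is used below)
Check constraint: 1*1.8333 = 1.8333 >= -7 -- satisfied.
Step 2: Compute optimal value.
f(x*) = 3*(11/6)^2 - 11*(11/6) = -10.0833


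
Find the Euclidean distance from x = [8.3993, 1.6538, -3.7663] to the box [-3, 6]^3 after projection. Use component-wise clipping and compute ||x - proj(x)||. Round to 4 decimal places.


Project each component onto [-3, 6].
clip(8.3993) = 6.0, clip(1.6538) = 1.6538, clip(-3.7663) = -3.0
Projection = [6.0, 1.6538, -3.0]
Squared diffs: [5.7566, 0.0, 0.5872]
Distance = sqrt(6.3438) = 2.5187


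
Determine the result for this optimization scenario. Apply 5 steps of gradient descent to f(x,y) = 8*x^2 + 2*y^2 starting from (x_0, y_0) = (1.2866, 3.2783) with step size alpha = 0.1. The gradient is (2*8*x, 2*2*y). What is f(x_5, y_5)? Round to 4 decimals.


Gradient descent on f(x,y) = 8*x^2 + 2*y^2.
Starting point: (1.2866, 3.2783), alpha = 0.1
Step 1: grad_x = 2*8*1.2866 = 20.5856, grad_y = 2*2*3.2783 = 13.1132
  x_1 = 1.2866 - 0.1*20.5856 = -0.772
  y_1 = 3.2783 - 0.1*13.1132 = 1.967
Step 2: grad_x = 2*8*-0.772 = -12.3514, grad_y = 2*2*1.967 = 7.8679
  x_2 = -0.772 - 0.1*-12.3514 = 0.4632
  y_2 = 1.967 - 0.1*7.8679 = 1.1802
Step 3: grad_x = 2*8*0.4632 = 7.4108, grad_y = 2*2*1.1802 = 4.7208
  x_3 = 0.4632 - 0.1*7.4108 = -0.2779
  y_3 = 1.1802 - 0.1*4.7208 = 0.7081
Step 4: grad_x = 2*8*-0.2779 = -4.4465, grad_y = 2*2*0.7081 = 2.8325
  x_4 = -0.2779 - 0.1*-4.4465 = 0.1667
  y_4 = 0.7081 - 0.1*2.8325 = 0.4249
Step 5: grad_x = 2*8*0.1667 = 2.6679, grad_y = 2*2*0.4249 = 1.6995
  x_5 = 0.1667 - 0.1*2.6679 = -0.1
  y_5 = 0.4249 - 0.1*1.6995 = 0.2549
f(-0.1, 0.2549) = 8*(-0.1)^2 + 2*0.2549^2 = 0.21


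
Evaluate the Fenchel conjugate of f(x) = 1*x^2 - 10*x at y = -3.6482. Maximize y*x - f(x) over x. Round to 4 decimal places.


f*(y) = sup_x {y*x - a*x^2 - b*x} = sup_x {(y-b)*x - a*x^2}
FOC: (y - b) - 2a*x = 0 => x* = (y - b)/(2a)
x* = (-3.6482 + 10)/(2*1) = 3.1759
f*(-3.6482) = (y-b)^2/(4a) = (-3.6482 + 10)^2/(4*1)
= 40.3454/4 = 10.0863


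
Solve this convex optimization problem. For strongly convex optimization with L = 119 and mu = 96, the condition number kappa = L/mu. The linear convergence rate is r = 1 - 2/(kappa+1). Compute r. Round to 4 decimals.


Step 1: Compute the condition number.
kappa = L/mu = 119/96 = 1.2396
Step 2: Compute the convergence rate.
r = 1 - 2/(kappa + 1) = 1 - 2*mu/(L + mu) = (L - mu)/(L + mu) = 23/215 = 0.107


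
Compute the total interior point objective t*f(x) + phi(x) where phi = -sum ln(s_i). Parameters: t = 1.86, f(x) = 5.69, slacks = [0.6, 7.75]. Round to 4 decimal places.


Step 1: Compute log-barrier.
ln values: [-0.5108, 2.0477]
phi = -(-0.5108 + 2.0477) = -1.5369
Step 2: Compute augmented objective.
t*f(x) = 1.86*5.69 = 10.5834
Total = 10.5834 - 1.5369 = 9.0465


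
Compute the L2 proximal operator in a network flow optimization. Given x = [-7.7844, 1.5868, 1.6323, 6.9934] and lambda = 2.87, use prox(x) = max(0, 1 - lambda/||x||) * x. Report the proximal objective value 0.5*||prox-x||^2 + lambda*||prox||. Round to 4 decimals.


Step 1: Compute ||x||.
||x|| = 10.7092
Step 2: Compute scaling factor.
scale = max(0, 1 - 2.87/10.7092) = 0.732
Step 3: prox(x) = [-5.6982, 1.1615, 1.1949, 5.1192]
||prox(x)|| = 7.8392
Step 4: Proximal objective.
0.5*||prox-x||^2 = 4.1185
lambda*||prox|| = 22.4985
Total = 26.6169


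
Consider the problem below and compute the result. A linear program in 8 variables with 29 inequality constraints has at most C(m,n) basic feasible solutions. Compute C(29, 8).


Each vertex corresponds to some choice of n active constraints out of m, so the number of vertices is at most C(m, n) = m! / (n!(m-n)!).
m = 29, n = 8
Numerator: 29 * 28 * 27 * 26 * 25 * 24 * 23 * 22
Denominator: 8! = 40320
C(29, 8) = 4292145


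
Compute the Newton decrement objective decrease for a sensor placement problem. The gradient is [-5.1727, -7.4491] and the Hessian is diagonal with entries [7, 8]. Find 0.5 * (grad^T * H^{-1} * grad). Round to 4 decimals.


Step 1: H is diagonal, so H^(-1) * g = [-0.739, -0.9311].
Step 2: g^T H^(-1) g = sum_i g_i^2 / H_ii
  = (-5.1727)^2/7 + (-7.4491)^2/8
  = 3.8224 + 6.9361 = 10.7585
Step 3: Objective decrease = 0.5 * g^T H^(-1) g = 5.3793


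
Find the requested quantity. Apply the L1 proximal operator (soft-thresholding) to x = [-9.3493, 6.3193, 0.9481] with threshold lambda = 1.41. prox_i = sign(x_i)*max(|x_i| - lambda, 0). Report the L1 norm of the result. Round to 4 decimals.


Soft-thresholding with lambda = 1.41:
prox(-9.3493) = sign(-9.3493)*max(|-9.3493| - 1.41, 0) = -7.9393
prox(6.3193) = sign(6.3193)*max(|6.3193| - 1.41, 0) = 4.9093
prox(0.9481) = sign(0.9481)*max(|0.9481| - 1.41, 0) = 0.0
prox(x) = [-7.9393, 4.9093, 0.0]
||prox(x)||_1 = 7.9393 + 4.9093 + 0.0 = 12.8486


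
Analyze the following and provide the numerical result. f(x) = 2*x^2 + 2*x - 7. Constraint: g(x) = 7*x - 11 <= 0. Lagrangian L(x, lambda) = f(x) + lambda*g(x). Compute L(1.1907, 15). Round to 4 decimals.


Step 1: Evaluate f(x).
f(1.1907) = 2*1.1907^2 + 2*1.1907 - 7 = -1.7831
Step 2: Evaluate g(x).
g(1.1907) = 7*1.1907 - 11 = -2.6651
Step 3: Compute Lagrangian.
L = -1.7831 + 15*-2.6651 = -41.7596


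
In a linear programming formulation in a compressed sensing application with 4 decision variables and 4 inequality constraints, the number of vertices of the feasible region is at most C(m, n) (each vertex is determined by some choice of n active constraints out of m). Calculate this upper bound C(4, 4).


Each vertex corresponds to some choice of n active constraints out of m, so the number of vertices is at most C(m, n) = m! / (n!(m-n)!).
m = 4, n = 4
Numerator: 4 * 3 * 2 * 1
Denominator: 4! = 24
C(4, 4) = 1


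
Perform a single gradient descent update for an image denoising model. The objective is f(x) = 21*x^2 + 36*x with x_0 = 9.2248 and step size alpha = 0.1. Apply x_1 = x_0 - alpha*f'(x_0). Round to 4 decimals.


We compute the gradient at x_0 and apply the update.
f'(x) = 42*x + 36
f'(9.2248) = 42*9.2248 + 36 = 423.4416
x_1 = 9.2248 - 0.1*423.4416 = -33.1194


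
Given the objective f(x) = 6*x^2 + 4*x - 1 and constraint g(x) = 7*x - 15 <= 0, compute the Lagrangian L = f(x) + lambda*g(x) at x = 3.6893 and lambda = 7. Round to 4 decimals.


Step 1: Evaluate f(x).
f(3.6893) = 6*3.6893^2 + 4*3.6893 - 1 = 95.4228
Step 2: Evaluate g(x).
g(3.6893) = 7*3.6893 - 15 = 10.8251
Step 3: Compute Lagrangian.
L = 95.4228 + 7*10.8251 = 171.1985


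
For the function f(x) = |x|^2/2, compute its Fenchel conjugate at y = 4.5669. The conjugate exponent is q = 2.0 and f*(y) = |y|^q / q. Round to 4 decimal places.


The conjugate exponent q satisfies 1/p + 1/q = 1.
p = 2, so q = 2/(2 - 1) = 2.0
|y|^q = 4.5669^2.0 = 20.8566
f*(4.5669) = 20.8566 / 2.0 = 10.4283


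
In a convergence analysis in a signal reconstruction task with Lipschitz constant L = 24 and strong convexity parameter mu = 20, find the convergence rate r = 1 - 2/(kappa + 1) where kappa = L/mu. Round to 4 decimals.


Step 1: Compute the condition number.
kappa = L/mu = 24/20 = 1.2
Step 2: Compute the convergence rate.
r = 1 - 2/(kappa + 1) = 1 - 2*mu/(L + mu) = (L - mu)/(L + mu) = 4/44 = 0.0909


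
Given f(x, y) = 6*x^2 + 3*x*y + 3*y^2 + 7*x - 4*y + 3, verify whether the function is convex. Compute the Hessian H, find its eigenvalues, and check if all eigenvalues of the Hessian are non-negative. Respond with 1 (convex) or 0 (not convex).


The Hessian of f(x,y) = 6*x^2 + 3*x*y + 3*y^2 + 7*x - 4*y + 3 is:
H = [[12, 3], [3, 6]]
Trace = 12 + 6 = 18
Determinant = 12*6 - (3)^2 = 63
Discriminant = (18)^2 - 4*63 = 72.0
Eigenvalues: lambda_1 = 4.7574, lambda_2 = 13.2426
The function is convex.

1


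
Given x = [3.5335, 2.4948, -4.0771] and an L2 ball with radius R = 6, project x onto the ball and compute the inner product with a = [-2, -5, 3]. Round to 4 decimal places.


Step 1: Compute ||x|| (intermediates to 6 decimals).
||x|| = sqrt(3.5335^2 + 2.4948^2 + (-4.0771)^2) = 5.944106
Step 2: Project.
Since ||x|| <= R, proj = x (no scaling needed).
proj(x) = [3.5335, 2.4948, -4.0771]
Step 3: Dot product.
a^T * proj(x) = -2*3.5335 - 5*2.4948 + 3*(-4.0771) = -31.7723


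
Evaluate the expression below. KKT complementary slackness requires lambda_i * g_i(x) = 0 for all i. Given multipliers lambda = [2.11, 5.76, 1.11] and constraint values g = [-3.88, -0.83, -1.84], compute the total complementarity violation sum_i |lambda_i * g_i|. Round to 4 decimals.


KKT complementary slackness check:
lambda_1 * g_1 = 2.11 * -3.88 = -8.1868
lambda_2 * g_2 = 5.76 * -0.83 = -4.7808
lambda_3 * g_3 = 1.11 * -1.84 = -2.0424
Total violation = 8.1868 + 4.7808 + 2.0424 = 15.01


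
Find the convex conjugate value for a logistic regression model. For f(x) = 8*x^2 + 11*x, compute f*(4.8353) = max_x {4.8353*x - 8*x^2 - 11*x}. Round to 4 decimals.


f*(y) = sup_x {y*x - a*x^2 - b*x} = sup_x {(y-b)*x - a*x^2}
FOC: (y - b) - 2a*x = 0 => x* = (y - b)/(2a)
x* = (4.8353 - 11)/(2*8) = -0.3853
f*(4.8353) = (y-b)^2/(4a) = (4.8353 - 11)^2/(4*8)
= 38.0035/32 = 1.1876


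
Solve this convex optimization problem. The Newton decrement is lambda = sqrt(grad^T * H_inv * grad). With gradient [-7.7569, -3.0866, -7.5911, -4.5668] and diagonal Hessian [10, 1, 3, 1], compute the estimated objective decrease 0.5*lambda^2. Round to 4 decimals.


Step 1: H is diagonal, so H^(-1) * g = [-0.7757, -3.0866, -2.5304, -4.5668].
Step 2: g^T H^(-1) g = sum_i g_i^2 / H_ii
  = (-7.7569)^2/10 + (-3.0866)^2/1 + (-7.5911)^2/3 + (-4.5668)^2/1
  = 6.0169 + 9.5271 + 19.2083 + 20.8557 = 55.608
Step 3: Objective decrease = 0.5 * g^T H^(-1) g = 27.804


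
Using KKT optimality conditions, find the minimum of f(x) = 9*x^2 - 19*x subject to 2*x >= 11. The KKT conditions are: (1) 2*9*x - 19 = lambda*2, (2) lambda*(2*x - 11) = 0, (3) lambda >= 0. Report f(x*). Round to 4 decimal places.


Step 1: Try lambda = 0 (constraint inactive).
x_unc = 19/(2*9) = 1.0556
Check: 2*1.0556 = 2.1112 < 11 -- violated!
Step 2: Constraint must be active: 2*x = 11
x* = 11/2 = 5.5
lambda = (2*9*5.5 - 19)/2 = 40.0
Step 3: Compute optimal value.
f(x*) = 9*5.5^2 - 19*5.5 = 167.75


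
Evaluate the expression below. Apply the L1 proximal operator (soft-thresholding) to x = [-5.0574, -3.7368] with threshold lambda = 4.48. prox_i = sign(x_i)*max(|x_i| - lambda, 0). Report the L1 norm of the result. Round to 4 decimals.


Soft-thresholding with lambda = 4.48:
prox(-5.0574) = sign(-5.0574)*max(|-5.0574| - 4.48, 0) = -0.5774
prox(-3.7368) = sign(-3.7368)*max(|-3.7368| - 4.48, 0) = 0.0
prox(x) = [-0.5774, 0.0]
||prox(x)||_1 = 0.5774 + 0.0 = 0.5774


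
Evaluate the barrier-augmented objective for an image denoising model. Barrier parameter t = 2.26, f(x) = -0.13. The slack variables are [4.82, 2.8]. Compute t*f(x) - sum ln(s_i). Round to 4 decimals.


Step 1: Compute log-barrier.
ln values: [1.5728, 1.0296]
phi = -(1.5728 + 1.0296) = -2.6024
Step 2: Compute augmented objective.
t*f(x) = 2.26*-0.13 = -0.2938
Total = -0.2938 - 2.6024 = -2.8962


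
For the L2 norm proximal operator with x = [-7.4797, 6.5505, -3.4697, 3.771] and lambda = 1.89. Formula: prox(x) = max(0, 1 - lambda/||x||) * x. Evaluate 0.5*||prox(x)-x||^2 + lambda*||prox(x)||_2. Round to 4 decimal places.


Step 1: Compute ||x||.
||x|| = 11.1854
Step 2: Compute scaling factor.
scale = max(0, 1 - 1.89/11.1854) = 0.831
Step 3: prox(x) = [-6.2159, 5.4437, -2.8834, 3.1338]
||prox(x)|| = 9.2954
Step 4: Proximal objective.
0.5*||prox-x||^2 = 1.7861
lambda*||prox|| = 17.5683
Total = 19.3544


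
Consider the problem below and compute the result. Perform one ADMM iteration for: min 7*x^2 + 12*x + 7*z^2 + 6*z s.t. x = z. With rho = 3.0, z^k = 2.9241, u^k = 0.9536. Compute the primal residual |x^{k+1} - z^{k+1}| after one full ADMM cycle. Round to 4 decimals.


ADMM iteration with rho = 3.0, z^k = 2.9241, u^k = 0.9536
Step 1: x-update.
Minimize 7*x^2 + 12*x + (3.0/2)*(x - 2.9241 + 0.9536)^2
FOC: (2*7 + 3.0)*x = -12 + 3.0*(2.9241 - 0.9536)
x^{k+1} = -0.3581
Step 2: z-update.
Minimize 7*z^2 + 6*z + (3.0/2)*(-0.3581 - z + 0.9536)^2
FOC: (2*7 + 3.0)*z = -6 + 3.0*(-0.3581 + 0.9536)
z^{k+1} = -0.2479
Step 3: u-update.
u^{k+1} = 0.9536 - 0.3581 + 0.2479 = 0.8433
Step 4: Primal residual = |-0.3581 + 0.2479| = 0.1103


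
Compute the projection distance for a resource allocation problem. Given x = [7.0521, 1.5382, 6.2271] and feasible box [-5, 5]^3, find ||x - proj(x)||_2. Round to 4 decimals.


Project each component onto [-5, 5].
clip(7.0521) = 5.0, clip(1.5382) = 1.5382, clip(6.2271) = 5.0
Projection = [5.0, 1.5382, 5.0]
Squared diffs: [4.2111, 0.0, 1.5058]
Distance = sqrt(5.7169) = 2.391


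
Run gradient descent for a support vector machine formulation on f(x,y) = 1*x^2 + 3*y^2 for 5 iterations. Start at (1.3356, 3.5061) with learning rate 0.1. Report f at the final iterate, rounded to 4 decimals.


Gradient descent on f(x,y) = 1*x^2 + 3*y^2.
Starting point: (1.3356, 3.5061), alpha = 0.1
Step 1: grad_x = 2*1*1.3356 = 2.6712, grad_y = 2*3*3.5061 = 21.0366
  x_1 = 1.3356 - 0.1*2.6712 = 1.0685
  y_1 = 3.5061 - 0.1*21.0366 = 1.4024
Step 2: grad_x = 2*1*1.0685 = 2.137, grad_y = 2*3*1.4024 = 8.4146
  x_2 = 1.0685 - 0.1*2.137 = 0.8548
  y_2 = 1.4024 - 0.1*8.4146 = 0.561
Step 3: grad_x = 2*1*0.8548 = 1.7096, grad_y = 2*3*0.561 = 3.3659
  x_3 = 0.8548 - 0.1*1.7096 = 0.6838
  y_3 = 0.561 - 0.1*3.3659 = 0.2244
Step 4: grad_x = 2*1*0.6838 = 1.3677, grad_y = 2*3*0.2244 = 1.3463
  x_4 = 0.6838 - 0.1*1.3677 = 0.5471
  y_4 = 0.2244 - 0.1*1.3463 = 0.0898
Step 5: grad_x = 2*1*0.5471 = 1.0941, grad_y = 2*3*0.0898 = 0.5385
  x_5 = 0.5471 - 0.1*1.0941 = 0.4376
  y_5 = 0.0898 - 0.1*0.5385 = 0.0359
f(0.4376, 0.0359) = 1*0.4376^2 + 3*0.0359^2 = 0.1954


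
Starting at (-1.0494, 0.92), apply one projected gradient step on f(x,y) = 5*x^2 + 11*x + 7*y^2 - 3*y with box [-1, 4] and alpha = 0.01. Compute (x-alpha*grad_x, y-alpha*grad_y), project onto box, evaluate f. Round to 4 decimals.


Step 1: Compute gradient at (-1.0494, 0.92).
grad_x = 2*5*-1.0494 + 11 = 0.506
grad_y = 2*7*0.92 - 3 = 9.88
Step 2: Gradient step.
x_raw = -1.0494 - 0.01*0.506 = -1.0545
y_raw = 0.92 - 0.01*9.88 = 0.8212
Step 3: Project onto [-1, 4].
x_proj = clip(-1.0545) = -1.0
y_proj = clip(0.8212) = 0.8212
Step 4: Evaluate f.
f(-1.0, 0.8212) = -3.743


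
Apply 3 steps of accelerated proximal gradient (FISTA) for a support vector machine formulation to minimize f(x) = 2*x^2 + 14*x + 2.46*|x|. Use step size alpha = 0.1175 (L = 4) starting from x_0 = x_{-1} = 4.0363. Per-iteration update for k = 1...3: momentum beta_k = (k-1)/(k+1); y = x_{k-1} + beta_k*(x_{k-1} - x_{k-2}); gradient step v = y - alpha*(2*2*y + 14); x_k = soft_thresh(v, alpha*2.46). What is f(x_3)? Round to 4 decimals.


FISTA on f(x) = 2*x^2 + 14*x + 2.46*|x|
L = 4, alpha = 0.1175
Iteration 1: beta = 0.0, y = 4.0363 + 0.0*(4.0363 - 4.0363) = 4.0363
  grad(y) = 30.1452, v = y - alpha*grad = 0.4942
  prox(v) = soft_thresh(0.4942, 0.2891) = 0.2052
Iteration 2: beta = 0.3333, y = 0.2052 + 0.3333*(0.2052 - 4.0363) = -1.0718
  grad(y) = 9.7126, v = y - alpha*grad = -2.2131
  prox(v) = soft_thresh(-2.2131, 0.2891) = -1.924
Iteration 3: beta = 0.5, y = -1.924 + 0.5*(-1.924 - 0.2052) = -2.9886
  grad(y) = 2.0454, v = y - alpha*grad = -3.229
  prox(v) = soft_thresh(-3.229, 0.2891) = -2.9399
f(x_3) = 2*(-2.9399)^2 + 14*(-2.9399) + 2.46*|-2.9399| = -16.6404


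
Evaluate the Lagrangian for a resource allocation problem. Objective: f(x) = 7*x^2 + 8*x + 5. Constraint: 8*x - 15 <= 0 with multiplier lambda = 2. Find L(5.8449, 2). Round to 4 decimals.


Step 1: Evaluate f(x).
f(5.8449) = 7*5.8449^2 + 8*5.8449 + 5 = 290.8992
Step 2: Evaluate g(x).
g(5.8449) = 8*5.8449 - 15 = 31.7592
Step 3: Compute Lagrangian.
L = 290.8992 + 2*31.7592 = 354.4176


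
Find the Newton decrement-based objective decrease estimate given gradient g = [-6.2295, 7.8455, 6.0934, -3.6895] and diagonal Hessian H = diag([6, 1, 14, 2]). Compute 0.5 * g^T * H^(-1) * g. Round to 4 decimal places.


Step 1: H is diagonal, so H^(-1) * g = [-1.0383, 7.8455, 0.4352, -1.8448].
Step 2: g^T H^(-1) g = sum_i g_i^2 / H_ii
  = (-6.2295)^2/6 + (7.8455)^2/1 + (6.0934)^2/14 + (-3.6895)^2/2
  = 6.4678 + 61.5519 + 2.6521 + 6.8062 = 77.478
Step 3: Objective decrease = 0.5 * g^T H^(-1) g = 38.739


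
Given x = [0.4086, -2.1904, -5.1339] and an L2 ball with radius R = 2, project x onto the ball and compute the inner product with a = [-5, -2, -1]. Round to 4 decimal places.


Step 1: Compute ||x|| (intermediates to 6 decimals).
||x|| = sqrt(0.4086^2 + (-2.1904)^2 + (-5.1339)^2) = 5.596582
Step 2: Project.
Since ||x|| > R, scale = R/||x|| = 2/5.596582 = 0.357361, proj(x) = scale * x
proj(x) = [0.146018, -0.782764, -1.834656]
Step 3: Dot product.
a^T * proj(x) = -5*0.146018 - 2*(-0.782764) - 1*(-1.834656) = 2.6701


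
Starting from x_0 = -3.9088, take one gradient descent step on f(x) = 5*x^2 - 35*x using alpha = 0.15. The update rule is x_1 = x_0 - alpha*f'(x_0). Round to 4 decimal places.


We compute the gradient at x_0 and apply the update.
f'(x) = 10*x - 35
f'(-3.9088) = 10*-3.9088 - 35 = -74.088
x_1 = -3.9088 - 0.15*-74.088 = 7.2044


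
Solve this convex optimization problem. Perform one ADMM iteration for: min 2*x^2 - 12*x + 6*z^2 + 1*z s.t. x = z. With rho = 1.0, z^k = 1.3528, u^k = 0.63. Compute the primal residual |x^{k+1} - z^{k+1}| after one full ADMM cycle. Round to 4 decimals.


ADMM iteration with rho = 1.0, z^k = 1.3528, u^k = 0.63
Step 1: x-update.
Minimize 2*x^2 - 12*x + (1.0/2)*(x - 1.3528 + 0.63)^2
FOC: (2*2 + 1.0)*x = 12 + 1.0*(1.3528 - 0.63)
x^{k+1} = 2.5446
Step 2: z-update.
Minimize 6*z^2 + 1*z + (1.0/2)*(2.5446 - z + 0.63)^2
FOC: (2*6 + 1.0)*z = -1 + 1.0*(2.5446 + 0.63)
z^{k+1} = 0.1673
Step 3: u-update.
u^{k+1} = 0.63 + 2.5446 - 0.1673 = 3.0073
Step 4: Primal residual = |2.5446 - 0.1673| = 2.3773


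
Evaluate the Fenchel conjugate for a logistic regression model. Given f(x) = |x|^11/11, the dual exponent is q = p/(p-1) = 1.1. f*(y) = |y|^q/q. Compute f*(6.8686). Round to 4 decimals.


The conjugate exponent q satisfies 1/p + 1/q = 1.
p = 11, so q = 11/(11 - 1) = 1.1
|y|^q = 6.8686^1.1 = 8.3283
f*(6.8686) = 8.3283 / 1.1 = 7.5712


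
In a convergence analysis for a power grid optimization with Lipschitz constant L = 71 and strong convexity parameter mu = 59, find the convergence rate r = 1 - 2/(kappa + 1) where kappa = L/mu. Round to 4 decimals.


Step 1: Compute the condition number.
kappa = L/mu = 71/59 = 1.2034
Step 2: Compute the convergence rate.
r = 1 - 2/(kappa + 1) = 1 - 2*mu/(L + mu) = (L - mu)/(L + mu) = 12/130 = 0.0923


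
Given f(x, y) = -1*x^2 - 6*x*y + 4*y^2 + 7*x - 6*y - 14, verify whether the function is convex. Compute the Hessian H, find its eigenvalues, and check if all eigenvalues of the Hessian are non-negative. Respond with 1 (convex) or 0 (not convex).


The Hessian of f(x,y) = -1*x^2 - 6*x*y + 4*y^2 + 7*x - 6*y - 14 is:
H = [[-2, -6], [-6, 8]]
Trace = -2 + 8 = 6
Determinant = -2*8 - (-6)^2 = -52
Discriminant = (6)^2 - 4*-52 = 244.0
Eigenvalues: lambda_1 = -4.8102, lambda_2 = 10.8102
The function is not convex.

0


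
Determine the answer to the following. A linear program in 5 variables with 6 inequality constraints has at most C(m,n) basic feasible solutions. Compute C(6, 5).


Each vertex corresponds to some choice of n active constraints out of m, so the number of vertices is at most C(m, n) = m! / (n!(m-n)!).
m = 6, n = 5
Numerator: 6 * 5 * 4 * 3 * 2
Denominator: 5! = 120
C(6, 5) = 6


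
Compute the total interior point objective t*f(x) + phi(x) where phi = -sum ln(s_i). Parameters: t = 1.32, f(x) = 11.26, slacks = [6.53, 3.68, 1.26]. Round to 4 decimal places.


Step 1: Compute log-barrier.
ln values: [1.8764, 1.3029, 0.2311]
phi = -(1.8764 + 1.3029 + 0.2311) = -3.4104
Step 2: Compute augmented objective.
t*f(x) = 1.32*11.26 = 14.8632
Total = 14.8632 - 3.4104 = 11.4528


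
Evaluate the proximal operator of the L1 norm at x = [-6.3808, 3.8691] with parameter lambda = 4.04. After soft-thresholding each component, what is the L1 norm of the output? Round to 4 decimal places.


Soft-thresholding with lambda = 4.04:
prox(-6.3808) = sign(-6.3808)*max(|-6.3808| - 4.04, 0) = -2.3408
prox(3.8691) = sign(3.8691)*max(|3.8691| - 4.04, 0) = 0.0
prox(x) = [-2.3408, 0.0]
||prox(x)||_1 = 2.3408 + 0.0 = 2.3408


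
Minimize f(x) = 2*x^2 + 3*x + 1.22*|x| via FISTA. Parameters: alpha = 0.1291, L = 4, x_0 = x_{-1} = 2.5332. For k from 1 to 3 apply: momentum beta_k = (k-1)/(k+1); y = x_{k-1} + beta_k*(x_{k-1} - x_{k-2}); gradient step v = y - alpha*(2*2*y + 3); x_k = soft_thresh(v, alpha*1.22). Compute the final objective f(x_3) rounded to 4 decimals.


FISTA on f(x) = 2*x^2 + 3*x + 1.22*|x|
L = 4, alpha = 0.1291
Iteration 1: beta = 0.0, y = 2.5332 + 0.0*(2.5332 - 2.5332) = 2.5332
  grad(y) = 13.1328, v = y - alpha*grad = 0.8378
  prox(v) = soft_thresh(0.8378, 0.1575) = 0.6803
Iteration 2: beta = 0.3333, y = 0.6803 + 0.3333*(0.6803 - 2.5332) = 0.0626
  grad(y) = 3.2504, v = y - alpha*grad = -0.357
  prox(v) = soft_thresh(-0.357, 0.1575) = -0.1995
Iteration 3: beta = 0.5, y = -0.1995 + 0.5*(-0.1995 - 0.6803) = -0.6394
  grad(y) = 0.4424, v = y - alpha*grad = -0.6965
  prox(v) = soft_thresh(-0.6965, 0.1575) = -0.539
f(x_3) = 2*(-0.539)^2 + 3*(-0.539) + 1.22*|-0.539| = -0.3784


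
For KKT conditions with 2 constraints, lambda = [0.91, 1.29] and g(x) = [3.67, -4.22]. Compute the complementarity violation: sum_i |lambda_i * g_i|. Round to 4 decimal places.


KKT complementary slackness check:
lambda_1 * g_1 = 0.91 * 3.67 = 3.3397
lambda_2 * g_2 = 1.29 * -4.22 = -5.4438
Total violation = 3.3397 + 5.4438 = 8.7835


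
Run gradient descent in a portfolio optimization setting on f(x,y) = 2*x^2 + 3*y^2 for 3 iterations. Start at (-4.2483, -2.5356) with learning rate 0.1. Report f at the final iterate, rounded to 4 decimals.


Gradient descent on f(x,y) = 2*x^2 + 3*y^2.
Starting point: (-4.2483, -2.5356), alpha = 0.1
Step 1: grad_x = 2*2*-4.2483 = -16.9932, grad_y = 2*3*-2.5356 = -15.2136
  x_1 = -4.2483 - 0.1*-16.9932 = -2.549
  y_1 = -2.5356 - 0.1*-15.2136 = -1.0142
Step 2: grad_x = 2*2*-2.549 = -10.1959, grad_y = 2*3*-1.0142 = -6.0854
  x_2 = -2.549 - 0.1*-10.1959 = -1.5294
  y_2 = -1.0142 - 0.1*-6.0854 = -0.4057
Step 3: grad_x = 2*2*-1.5294 = -6.1176, grad_y = 2*3*-0.4057 = -2.4342
  x_3 = -1.5294 - 0.1*-6.1176 = -0.9176
  y_3 = -0.4057 - 0.1*-2.4342 = -0.1623
f(-0.9176, -0.1623) = 2*(-0.9176)^2 + 3*(-0.1623)^2 = 1.7631


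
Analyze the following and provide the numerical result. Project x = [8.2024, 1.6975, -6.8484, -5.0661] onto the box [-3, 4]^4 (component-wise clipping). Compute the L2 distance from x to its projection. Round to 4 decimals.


Project each component onto [-3, 4].
clip(8.2024) = 4.0, clip(1.6975) = 1.6975, clip(-6.8484) = -3.0, clip(-5.0661) = -3.0
Projection = [4.0, 1.6975, -3.0, -3.0]
Squared diffs: [17.6602, 0.0, 14.8102, 4.2688]
Distance = sqrt(36.7392) = 6.0613


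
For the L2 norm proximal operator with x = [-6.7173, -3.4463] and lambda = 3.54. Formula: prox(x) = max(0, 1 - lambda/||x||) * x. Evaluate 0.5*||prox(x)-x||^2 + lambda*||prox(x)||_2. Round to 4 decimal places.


Step 1: Compute ||x||.
||x|| = 7.5498
Step 2: Compute scaling factor.
scale = max(0, 1 - 3.54/7.5498) = 0.5311
Step 3: prox(x) = [-3.5676, -1.8304]
||prox(x)|| = 4.0098
Step 4: Proximal objective.
0.5*||prox-x||^2 = 6.2658
lambda*||prox|| = 14.1947
Total = 20.4604


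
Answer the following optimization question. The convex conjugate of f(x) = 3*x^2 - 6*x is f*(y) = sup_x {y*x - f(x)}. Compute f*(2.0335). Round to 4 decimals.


f*(y) = sup_x {y*x - a*x^2 - b*x} = sup_x {(y-b)*x - a*x^2}
FOC: (y - b) - 2a*x = 0 => x* = (y - b)/(2a)
x* = (2.0335 + 6)/(2*3) = 1.3389
f*(2.0335) = (y-b)^2/(4a) = (2.0335 + 6)^2/(4*3)
= 64.5371/12 = 5.3781
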